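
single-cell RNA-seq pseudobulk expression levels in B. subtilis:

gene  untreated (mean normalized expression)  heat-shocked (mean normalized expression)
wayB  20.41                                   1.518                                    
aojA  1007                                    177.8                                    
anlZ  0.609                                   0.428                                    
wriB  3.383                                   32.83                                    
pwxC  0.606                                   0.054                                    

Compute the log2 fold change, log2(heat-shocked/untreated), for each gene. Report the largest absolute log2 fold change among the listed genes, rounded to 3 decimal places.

log2(1.518/20.41) = -3.749  (wayB)
log2(177.8/1007) = -2.502  (aojA)
log2(0.428/0.609) = -0.509  (anlZ)
log2(32.83/3.383) = 3.279  (wriB)
log2(0.054/0.606) = -3.488  (pwxC)
The largest magnitude belongs to wayB.

3.749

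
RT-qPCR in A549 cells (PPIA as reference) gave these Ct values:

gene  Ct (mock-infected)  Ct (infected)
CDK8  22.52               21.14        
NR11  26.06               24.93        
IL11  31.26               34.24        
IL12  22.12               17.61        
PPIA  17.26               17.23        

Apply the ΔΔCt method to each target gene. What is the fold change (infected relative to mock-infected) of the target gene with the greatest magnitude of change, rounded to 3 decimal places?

22.316

CDK8: ΔΔCt = (21.14−17.23) − (22.52−17.26) = 3.91 − 5.26 = -1.35; fold change = 2^1.35 = 2.549
NR11: ΔΔCt = (24.93−17.23) − (26.06−17.26) = 7.70 − 8.80 = -1.10; fold change = 2^1.10 = 2.144
IL11: ΔΔCt = (34.24−17.23) − (31.26−17.26) = 17.01 − 14.00 = 3.01; fold change = 2^-3.01 = 0.124
IL12: ΔΔCt = (17.61−17.23) − (22.12−17.26) = 0.38 − 4.86 = -4.48; fold change = 2^4.48 = 22.316
IL12 has the largest |ΔΔCt| = 4.48.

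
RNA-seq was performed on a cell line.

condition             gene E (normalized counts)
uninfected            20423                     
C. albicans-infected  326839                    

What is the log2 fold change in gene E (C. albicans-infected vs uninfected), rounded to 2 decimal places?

4.00

Fold change = 326839 / 20423 = 16.0035
log2(16.0035) = 4.000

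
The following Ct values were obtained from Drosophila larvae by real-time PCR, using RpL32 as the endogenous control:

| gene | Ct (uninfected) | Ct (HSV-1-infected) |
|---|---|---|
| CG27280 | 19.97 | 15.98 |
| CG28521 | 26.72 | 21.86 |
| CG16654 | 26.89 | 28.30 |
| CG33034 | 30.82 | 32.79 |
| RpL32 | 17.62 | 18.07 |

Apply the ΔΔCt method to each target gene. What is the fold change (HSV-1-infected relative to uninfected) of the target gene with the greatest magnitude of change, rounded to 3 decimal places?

39.671

CG27280: ΔΔCt = (15.98−18.07) − (19.97−17.62) = -2.09 − 2.35 = -4.44; fold change = 2^4.44 = 21.706
CG28521: ΔΔCt = (21.86−18.07) − (26.72−17.62) = 3.79 − 9.10 = -5.31; fold change = 2^5.31 = 39.671
CG16654: ΔΔCt = (28.30−18.07) − (26.89−17.62) = 10.23 − 9.27 = 0.96; fold change = 2^-0.96 = 0.514
CG33034: ΔΔCt = (32.79−18.07) − (30.82−17.62) = 14.72 − 13.20 = 1.52; fold change = 2^-1.52 = 0.349
CG28521 has the largest |ΔΔCt| = 5.31.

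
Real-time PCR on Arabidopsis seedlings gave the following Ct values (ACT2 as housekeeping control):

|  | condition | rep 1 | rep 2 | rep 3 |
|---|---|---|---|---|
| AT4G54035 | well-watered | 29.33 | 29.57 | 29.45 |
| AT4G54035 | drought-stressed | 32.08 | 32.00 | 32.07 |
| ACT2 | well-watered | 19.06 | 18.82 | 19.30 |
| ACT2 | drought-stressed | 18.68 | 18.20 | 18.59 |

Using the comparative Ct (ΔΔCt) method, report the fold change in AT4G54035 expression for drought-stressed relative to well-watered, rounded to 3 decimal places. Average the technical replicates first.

0.111

Mean Ct: AT4G54035 well-watered 29.450; AT4G54035 drought-stressed 32.050; ACT2 well-watered 19.060; ACT2 drought-stressed 18.490
ΔCt(well-watered) = 29.450 − 19.060 = 10.390
ΔCt(drought-stressed) = 32.050 − 18.490 = 13.560
ΔΔCt = 13.560 − 10.390 = 3.170
Fold change = 2^(−3.170) = 0.1111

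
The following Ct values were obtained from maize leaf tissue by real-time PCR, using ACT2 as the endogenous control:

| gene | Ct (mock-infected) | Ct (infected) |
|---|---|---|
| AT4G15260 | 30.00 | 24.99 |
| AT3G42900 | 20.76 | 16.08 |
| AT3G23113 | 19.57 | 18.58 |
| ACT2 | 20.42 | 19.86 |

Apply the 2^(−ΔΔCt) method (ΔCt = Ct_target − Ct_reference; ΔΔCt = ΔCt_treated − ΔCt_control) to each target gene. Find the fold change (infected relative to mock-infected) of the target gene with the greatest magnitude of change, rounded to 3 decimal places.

21.857

AT4G15260: ΔΔCt = (24.99−19.86) − (30.00−20.42) = 5.13 − 9.58 = -4.45; fold change = 2^4.45 = 21.857
AT3G42900: ΔΔCt = (16.08−19.86) − (20.76−20.42) = -3.78 − 0.34 = -4.12; fold change = 2^4.12 = 17.388
AT3G23113: ΔΔCt = (18.58−19.86) − (19.57−20.42) = -1.28 − (-0.85) = -0.43; fold change = 2^0.43 = 1.347
AT4G15260 has the largest |ΔΔCt| = 4.45.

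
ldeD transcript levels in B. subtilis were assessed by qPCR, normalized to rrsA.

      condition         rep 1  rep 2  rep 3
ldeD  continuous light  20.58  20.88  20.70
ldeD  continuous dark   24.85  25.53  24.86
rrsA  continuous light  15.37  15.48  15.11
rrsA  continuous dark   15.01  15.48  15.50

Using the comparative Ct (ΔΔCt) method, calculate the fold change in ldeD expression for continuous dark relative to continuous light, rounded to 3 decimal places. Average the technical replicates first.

0.049

Mean Ct: ldeD continuous light 20.720; ldeD continuous dark 25.080; rrsA continuous light 15.320; rrsA continuous dark 15.330
ΔCt(continuous light) = 20.720 − 15.320 = 5.400
ΔCt(continuous dark) = 25.080 − 15.330 = 9.750
ΔΔCt = 9.750 − 5.400 = 4.350
Fold change = 2^(−4.350) = 0.0490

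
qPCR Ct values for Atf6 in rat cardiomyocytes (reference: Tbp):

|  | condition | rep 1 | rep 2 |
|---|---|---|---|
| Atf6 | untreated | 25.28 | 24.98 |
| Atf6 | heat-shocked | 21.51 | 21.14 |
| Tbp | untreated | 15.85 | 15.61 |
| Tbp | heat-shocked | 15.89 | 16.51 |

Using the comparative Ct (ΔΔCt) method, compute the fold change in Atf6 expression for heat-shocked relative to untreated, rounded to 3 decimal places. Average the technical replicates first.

19.360

Mean Ct: Atf6 untreated 25.130; Atf6 heat-shocked 21.325; Tbp untreated 15.730; Tbp heat-shocked 16.200
ΔCt(untreated) = 25.130 − 15.730 = 9.400
ΔCt(heat-shocked) = 21.325 − 16.200 = 5.125
ΔΔCt = 5.125 − 9.400 = -4.275
Fold change = 2^(−(-4.275)) = 2^4.275 = 19.3599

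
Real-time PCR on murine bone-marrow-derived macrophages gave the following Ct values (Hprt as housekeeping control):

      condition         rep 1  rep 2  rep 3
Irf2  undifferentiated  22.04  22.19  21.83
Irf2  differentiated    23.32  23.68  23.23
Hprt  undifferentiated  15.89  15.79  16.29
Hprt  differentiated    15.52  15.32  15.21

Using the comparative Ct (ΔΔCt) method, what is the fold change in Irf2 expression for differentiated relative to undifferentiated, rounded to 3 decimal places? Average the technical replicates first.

0.245

Mean Ct: Irf2 undifferentiated 22.020; Irf2 differentiated 23.410; Hprt undifferentiated 15.990; Hprt differentiated 15.350
ΔCt(undifferentiated) = 22.020 − 15.990 = 6.030
ΔCt(differentiated) = 23.410 − 15.350 = 8.060
ΔΔCt = 8.060 − 6.030 = 2.030
Fold change = 2^(−2.030) = 0.2449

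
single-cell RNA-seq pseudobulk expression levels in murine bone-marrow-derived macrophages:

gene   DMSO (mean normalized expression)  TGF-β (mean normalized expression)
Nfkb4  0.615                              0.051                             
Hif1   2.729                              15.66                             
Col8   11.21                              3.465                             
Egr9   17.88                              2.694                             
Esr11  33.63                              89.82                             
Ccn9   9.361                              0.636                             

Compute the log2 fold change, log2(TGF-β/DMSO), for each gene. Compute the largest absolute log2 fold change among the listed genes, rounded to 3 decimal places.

3.880

log2(0.051/0.615) = -3.592  (Nfkb4)
log2(15.66/2.729) = 2.521  (Hif1)
log2(3.465/11.21) = -1.694  (Col8)
log2(2.694/17.88) = -2.731  (Egr9)
log2(89.82/33.63) = 1.417  (Esr11)
log2(0.636/9.361) = -3.880  (Ccn9)
The largest magnitude belongs to Ccn9.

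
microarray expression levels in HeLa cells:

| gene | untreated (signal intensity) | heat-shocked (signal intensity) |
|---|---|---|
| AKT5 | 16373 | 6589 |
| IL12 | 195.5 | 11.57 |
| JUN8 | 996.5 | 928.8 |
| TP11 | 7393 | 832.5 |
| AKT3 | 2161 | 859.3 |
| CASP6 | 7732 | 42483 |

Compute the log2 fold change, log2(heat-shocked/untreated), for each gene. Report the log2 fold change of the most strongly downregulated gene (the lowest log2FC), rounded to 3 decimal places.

log2(6589/16373) = -1.313  (AKT5)
log2(11.57/195.5) = -4.079  (IL12)
log2(928.8/996.5) = -0.102  (JUN8)
log2(832.5/7393) = -3.151  (TP11)
log2(859.3/2161) = -1.330  (AKT3)
log2(42483/7732) = 2.458  (CASP6)
IL12 is most strongly downregulated.

-4.079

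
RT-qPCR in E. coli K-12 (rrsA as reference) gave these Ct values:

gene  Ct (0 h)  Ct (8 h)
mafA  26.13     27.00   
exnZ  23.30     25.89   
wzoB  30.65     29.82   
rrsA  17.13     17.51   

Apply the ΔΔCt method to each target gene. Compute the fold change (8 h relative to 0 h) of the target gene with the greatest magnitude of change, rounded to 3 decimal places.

mafA: ΔΔCt = (27.00−17.51) − (26.13−17.13) = 9.49 − 9.00 = 0.49; fold change = 2^-0.49 = 0.712
exnZ: ΔΔCt = (25.89−17.51) − (23.30−17.13) = 8.38 − 6.17 = 2.21; fold change = 2^-2.21 = 0.216
wzoB: ΔΔCt = (29.82−17.51) − (30.65−17.13) = 12.31 − 13.52 = -1.21; fold change = 2^1.21 = 2.313
exnZ has the largest |ΔΔCt| = 2.21.

0.216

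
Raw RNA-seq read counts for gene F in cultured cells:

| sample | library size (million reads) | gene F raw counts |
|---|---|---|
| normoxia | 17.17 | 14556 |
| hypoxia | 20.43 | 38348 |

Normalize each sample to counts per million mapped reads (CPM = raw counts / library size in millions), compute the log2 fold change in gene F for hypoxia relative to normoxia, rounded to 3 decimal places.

1.147

CPM(normoxia) = 14556 / 17.17 = 847.7577
CPM(hypoxia) = 38348 / 20.43 = 1877.0436
Fold change = 1877.0436 / 847.7577 = 2.21413
log2(2.21413) = 1.1467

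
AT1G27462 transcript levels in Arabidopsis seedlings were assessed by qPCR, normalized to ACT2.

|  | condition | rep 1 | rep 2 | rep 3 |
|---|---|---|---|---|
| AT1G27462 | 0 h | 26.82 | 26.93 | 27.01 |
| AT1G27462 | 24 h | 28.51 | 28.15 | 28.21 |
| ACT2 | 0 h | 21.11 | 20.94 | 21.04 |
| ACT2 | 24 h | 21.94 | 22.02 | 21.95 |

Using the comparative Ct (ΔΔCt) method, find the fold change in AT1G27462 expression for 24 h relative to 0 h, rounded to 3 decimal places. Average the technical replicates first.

0.742

Mean Ct: AT1G27462 0 h 26.920; AT1G27462 24 h 28.290; ACT2 0 h 21.030; ACT2 24 h 21.970
ΔCt(0 h) = 26.920 − 21.030 = 5.890
ΔCt(24 h) = 28.290 − 21.970 = 6.320
ΔΔCt = 6.320 − 5.890 = 0.430
Fold change = 2^(−0.430) = 0.7423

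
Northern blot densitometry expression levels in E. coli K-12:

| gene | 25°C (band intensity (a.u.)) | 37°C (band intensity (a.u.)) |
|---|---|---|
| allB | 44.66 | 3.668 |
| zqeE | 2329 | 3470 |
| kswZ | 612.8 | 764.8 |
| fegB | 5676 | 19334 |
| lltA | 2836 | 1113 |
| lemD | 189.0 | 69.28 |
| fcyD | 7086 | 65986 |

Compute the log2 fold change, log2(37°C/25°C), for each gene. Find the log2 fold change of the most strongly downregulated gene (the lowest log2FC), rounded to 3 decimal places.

-3.606

log2(3.668/44.66) = -3.606  (allB)
log2(3470/2329) = 0.575  (zqeE)
log2(764.8/612.8) = 0.320  (kswZ)
log2(19334/5676) = 1.768  (fegB)
log2(1113/2836) = -1.349  (lltA)
log2(69.28/189.0) = -1.448  (lemD)
log2(65986/7086) = 3.219  (fcyD)
allB is most strongly downregulated.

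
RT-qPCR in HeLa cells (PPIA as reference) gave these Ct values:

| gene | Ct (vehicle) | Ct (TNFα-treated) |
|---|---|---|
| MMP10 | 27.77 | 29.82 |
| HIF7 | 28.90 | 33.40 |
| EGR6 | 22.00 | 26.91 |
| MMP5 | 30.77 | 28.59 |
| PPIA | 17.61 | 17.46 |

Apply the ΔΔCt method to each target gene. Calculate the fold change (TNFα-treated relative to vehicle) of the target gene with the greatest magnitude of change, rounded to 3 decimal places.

MMP10: ΔΔCt = (29.82−17.46) − (27.77−17.61) = 12.36 − 10.16 = 2.20; fold change = 2^-2.20 = 0.218
HIF7: ΔΔCt = (33.40−17.46) − (28.90−17.61) = 15.94 − 11.29 = 4.65; fold change = 2^-4.65 = 0.040
EGR6: ΔΔCt = (26.91−17.46) − (22.00−17.61) = 9.45 − 4.39 = 5.06; fold change = 2^-5.06 = 0.030
MMP5: ΔΔCt = (28.59−17.46) − (30.77−17.61) = 11.13 − 13.16 = -2.03; fold change = 2^2.03 = 4.084
EGR6 has the largest |ΔΔCt| = 5.06.

0.030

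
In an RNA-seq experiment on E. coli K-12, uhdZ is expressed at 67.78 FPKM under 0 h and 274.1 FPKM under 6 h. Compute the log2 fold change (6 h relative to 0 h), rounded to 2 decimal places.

Fold change = 274.1 / 67.78 = 4.0440
log2(4.0440) = 2.016

2.02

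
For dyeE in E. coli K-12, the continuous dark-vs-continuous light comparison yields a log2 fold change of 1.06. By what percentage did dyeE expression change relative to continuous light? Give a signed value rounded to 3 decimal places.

Fold change = 2^(1.06) = 2.0849
Percent change = (FC − 1) × 100% = (2.0849 − 1) × 100 = 108.493%

108.493%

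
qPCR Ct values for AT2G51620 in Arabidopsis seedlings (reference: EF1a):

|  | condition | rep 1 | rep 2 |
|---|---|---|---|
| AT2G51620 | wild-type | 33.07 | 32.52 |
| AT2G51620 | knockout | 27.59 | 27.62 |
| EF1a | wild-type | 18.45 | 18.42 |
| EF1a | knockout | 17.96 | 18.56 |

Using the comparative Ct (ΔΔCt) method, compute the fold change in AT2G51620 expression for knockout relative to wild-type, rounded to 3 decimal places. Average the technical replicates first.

32.334

Mean Ct: AT2G51620 wild-type 32.795; AT2G51620 knockout 27.605; EF1a wild-type 18.435; EF1a knockout 18.260
ΔCt(wild-type) = 32.795 − 18.435 = 14.360
ΔCt(knockout) = 27.605 − 18.260 = 9.345
ΔΔCt = 9.345 − 14.360 = -5.015
Fold change = 2^(−(-5.015)) = 2^5.015 = 32.3344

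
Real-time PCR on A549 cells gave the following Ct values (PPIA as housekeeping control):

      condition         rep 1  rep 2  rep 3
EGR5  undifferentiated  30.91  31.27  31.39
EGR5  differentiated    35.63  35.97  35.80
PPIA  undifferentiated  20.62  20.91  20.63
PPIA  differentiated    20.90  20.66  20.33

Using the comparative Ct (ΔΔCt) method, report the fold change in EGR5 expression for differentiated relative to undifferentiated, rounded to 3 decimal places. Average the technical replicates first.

0.038

Mean Ct: EGR5 undifferentiated 31.190; EGR5 differentiated 35.800; PPIA undifferentiated 20.720; PPIA differentiated 20.630
ΔCt(undifferentiated) = 31.190 − 20.720 = 10.470
ΔCt(differentiated) = 35.800 − 20.630 = 15.170
ΔΔCt = 15.170 − 10.470 = 4.700
Fold change = 2^(−4.700) = 0.0385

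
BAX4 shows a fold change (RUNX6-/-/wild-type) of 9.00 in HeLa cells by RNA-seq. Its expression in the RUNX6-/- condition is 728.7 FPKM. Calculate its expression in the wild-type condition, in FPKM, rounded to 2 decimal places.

wild-type expression = 728.7 / 9.00 = 80.97

80.97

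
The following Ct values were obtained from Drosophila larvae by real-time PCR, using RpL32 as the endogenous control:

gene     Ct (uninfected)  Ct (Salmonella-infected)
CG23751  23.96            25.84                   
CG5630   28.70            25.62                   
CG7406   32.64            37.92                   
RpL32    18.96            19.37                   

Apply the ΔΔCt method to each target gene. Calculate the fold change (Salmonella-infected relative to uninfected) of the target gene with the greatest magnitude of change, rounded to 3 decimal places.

CG23751: ΔΔCt = (25.84−19.37) − (23.96−18.96) = 6.47 − 5.00 = 1.47; fold change = 2^-1.47 = 0.361
CG5630: ΔΔCt = (25.62−19.37) − (28.70−18.96) = 6.25 − 9.74 = -3.49; fold change = 2^3.49 = 11.236
CG7406: ΔΔCt = (37.92−19.37) − (32.64−18.96) = 18.55 − 13.68 = 4.87; fold change = 2^-4.87 = 0.034
CG7406 has the largest |ΔΔCt| = 4.87.

0.034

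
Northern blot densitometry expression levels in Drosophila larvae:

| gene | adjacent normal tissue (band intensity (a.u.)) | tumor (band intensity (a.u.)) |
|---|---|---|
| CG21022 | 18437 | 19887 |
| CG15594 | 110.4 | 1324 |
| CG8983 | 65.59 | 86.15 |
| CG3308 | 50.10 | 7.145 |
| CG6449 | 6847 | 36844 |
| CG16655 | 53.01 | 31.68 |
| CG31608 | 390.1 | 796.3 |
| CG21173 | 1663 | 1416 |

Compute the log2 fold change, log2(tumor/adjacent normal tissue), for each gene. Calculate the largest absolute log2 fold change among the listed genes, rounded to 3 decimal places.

log2(19887/18437) = 0.109  (CG21022)
log2(1324/110.4) = 3.584  (CG15594)
log2(86.15/65.59) = 0.393  (CG8983)
log2(7.145/50.10) = -2.810  (CG3308)
log2(36844/6847) = 2.428  (CG6449)
log2(31.68/53.01) = -0.743  (CG16655)
log2(796.3/390.1) = 1.029  (CG31608)
log2(1416/1663) = -0.232  (CG21173)
The largest magnitude belongs to CG15594.

3.584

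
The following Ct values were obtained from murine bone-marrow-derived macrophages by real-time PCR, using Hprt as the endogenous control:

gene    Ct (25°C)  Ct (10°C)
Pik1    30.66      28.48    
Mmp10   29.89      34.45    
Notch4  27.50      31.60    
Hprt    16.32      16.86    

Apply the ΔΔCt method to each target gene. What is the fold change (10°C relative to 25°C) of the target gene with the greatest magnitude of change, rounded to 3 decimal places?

0.062

Pik1: ΔΔCt = (28.48−16.86) − (30.66−16.32) = 11.62 − 14.34 = -2.72; fold change = 2^2.72 = 6.589
Mmp10: ΔΔCt = (34.45−16.86) − (29.89−16.32) = 17.59 − 13.57 = 4.02; fold change = 2^-4.02 = 0.062
Notch4: ΔΔCt = (31.60−16.86) − (27.50−16.32) = 14.74 − 11.18 = 3.56; fold change = 2^-3.56 = 0.085
Mmp10 has the largest |ΔΔCt| = 4.02.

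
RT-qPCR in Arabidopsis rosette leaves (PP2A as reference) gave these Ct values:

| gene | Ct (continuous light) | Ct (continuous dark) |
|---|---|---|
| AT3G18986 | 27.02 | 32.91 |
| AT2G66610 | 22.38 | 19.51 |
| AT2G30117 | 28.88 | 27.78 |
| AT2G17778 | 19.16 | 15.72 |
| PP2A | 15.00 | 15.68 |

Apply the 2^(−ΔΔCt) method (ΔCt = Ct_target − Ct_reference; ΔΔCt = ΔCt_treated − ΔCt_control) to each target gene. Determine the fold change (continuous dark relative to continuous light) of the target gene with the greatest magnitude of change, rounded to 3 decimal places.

0.027

AT3G18986: ΔΔCt = (32.91−15.68) − (27.02−15.00) = 17.23 − 12.02 = 5.21; fold change = 2^-5.21 = 0.027
AT2G66610: ΔΔCt = (19.51−15.68) − (22.38−15.00) = 3.83 − 7.38 = -3.55; fold change = 2^3.55 = 11.713
AT2G30117: ΔΔCt = (27.78−15.68) − (28.88−15.00) = 12.10 − 13.88 = -1.78; fold change = 2^1.78 = 3.434
AT2G17778: ΔΔCt = (15.72−15.68) − (19.16−15.00) = 0.04 − 4.16 = -4.12; fold change = 2^4.12 = 17.388
AT3G18986 has the largest |ΔΔCt| = 5.21.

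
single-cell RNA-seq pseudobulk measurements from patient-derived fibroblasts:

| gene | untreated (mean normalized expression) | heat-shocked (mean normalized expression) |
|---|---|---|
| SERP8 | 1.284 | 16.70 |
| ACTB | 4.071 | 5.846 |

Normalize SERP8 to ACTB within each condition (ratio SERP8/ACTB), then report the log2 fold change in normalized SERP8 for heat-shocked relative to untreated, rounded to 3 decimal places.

SERP8/ACTB (untreated) = 1.284 / 4.071 = 0.3154
SERP8/ACTB (heat-shocked) = 16.70 / 5.846 = 2.8567
Fold change = 2.8567 / 0.3154 = 9.0572
log2(9.0572) = 3.1791

3.179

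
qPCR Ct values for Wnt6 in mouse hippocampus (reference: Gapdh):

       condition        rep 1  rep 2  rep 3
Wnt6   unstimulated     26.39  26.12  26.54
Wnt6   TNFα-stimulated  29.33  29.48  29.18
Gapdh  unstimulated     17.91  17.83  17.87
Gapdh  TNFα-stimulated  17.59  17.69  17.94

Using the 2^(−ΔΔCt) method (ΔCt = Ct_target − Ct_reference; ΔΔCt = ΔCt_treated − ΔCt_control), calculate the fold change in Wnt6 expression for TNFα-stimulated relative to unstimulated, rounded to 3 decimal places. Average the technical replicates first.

Mean Ct: Wnt6 unstimulated 26.350; Wnt6 TNFα-stimulated 29.330; Gapdh unstimulated 17.870; Gapdh TNFα-stimulated 17.740
ΔCt(unstimulated) = 26.350 − 17.870 = 8.480
ΔCt(TNFα-stimulated) = 29.330 − 17.740 = 11.590
ΔΔCt = 11.590 − 8.480 = 3.110
Fold change = 2^(−3.110) = 0.1158

0.116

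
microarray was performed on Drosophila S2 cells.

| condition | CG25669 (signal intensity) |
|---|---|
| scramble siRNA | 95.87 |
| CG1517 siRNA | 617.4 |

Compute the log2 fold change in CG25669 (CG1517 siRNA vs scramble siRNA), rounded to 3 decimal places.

2.687

Fold change = 617.4 / 95.87 = 6.4400
log2(6.4400) = 2.6871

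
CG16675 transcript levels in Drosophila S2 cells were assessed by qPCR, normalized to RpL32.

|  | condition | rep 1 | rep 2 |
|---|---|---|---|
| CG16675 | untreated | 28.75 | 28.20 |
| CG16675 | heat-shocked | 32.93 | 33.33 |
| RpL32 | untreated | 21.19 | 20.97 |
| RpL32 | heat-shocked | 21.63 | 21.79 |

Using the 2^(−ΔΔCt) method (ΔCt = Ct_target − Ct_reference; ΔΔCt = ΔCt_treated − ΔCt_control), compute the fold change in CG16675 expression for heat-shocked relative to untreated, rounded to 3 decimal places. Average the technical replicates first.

0.061

Mean Ct: CG16675 untreated 28.475; CG16675 heat-shocked 33.130; RpL32 untreated 21.080; RpL32 heat-shocked 21.710
ΔCt(untreated) = 28.475 − 21.080 = 7.395
ΔCt(heat-shocked) = 33.130 − 21.710 = 11.420
ΔΔCt = 11.420 − 7.395 = 4.025
Fold change = 2^(−4.025) = 0.0614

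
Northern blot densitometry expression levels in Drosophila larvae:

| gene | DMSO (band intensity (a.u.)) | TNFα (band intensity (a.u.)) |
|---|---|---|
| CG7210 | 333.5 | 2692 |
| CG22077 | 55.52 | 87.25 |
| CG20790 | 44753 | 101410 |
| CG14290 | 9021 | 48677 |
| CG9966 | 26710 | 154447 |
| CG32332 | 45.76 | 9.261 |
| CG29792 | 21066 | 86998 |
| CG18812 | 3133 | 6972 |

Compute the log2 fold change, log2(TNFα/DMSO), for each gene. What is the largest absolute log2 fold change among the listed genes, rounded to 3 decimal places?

3.013

log2(2692/333.5) = 3.013  (CG7210)
log2(87.25/55.52) = 0.652  (CG22077)
log2(101410/44753) = 1.180  (CG20790)
log2(48677/9021) = 2.432  (CG14290)
log2(154447/26710) = 2.532  (CG9966)
log2(9.261/45.76) = -2.305  (CG32332)
log2(86998/21066) = 2.046  (CG29792)
log2(6972/3133) = 1.154  (CG18812)
The largest magnitude belongs to CG7210.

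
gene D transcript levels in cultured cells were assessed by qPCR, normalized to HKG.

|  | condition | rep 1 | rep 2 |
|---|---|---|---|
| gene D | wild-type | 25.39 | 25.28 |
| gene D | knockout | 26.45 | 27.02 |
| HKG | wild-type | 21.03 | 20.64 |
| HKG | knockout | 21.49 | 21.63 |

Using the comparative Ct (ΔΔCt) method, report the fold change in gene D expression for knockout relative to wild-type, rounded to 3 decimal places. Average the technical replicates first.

Mean Ct: gene D wild-type 25.335; gene D knockout 26.735; HKG wild-type 20.835; HKG knockout 21.560
ΔCt(wild-type) = 25.335 − 20.835 = 4.500
ΔCt(knockout) = 26.735 − 21.560 = 5.175
ΔΔCt = 5.175 − 4.500 = 0.675
Fold change = 2^(−0.675) = 0.6263

0.626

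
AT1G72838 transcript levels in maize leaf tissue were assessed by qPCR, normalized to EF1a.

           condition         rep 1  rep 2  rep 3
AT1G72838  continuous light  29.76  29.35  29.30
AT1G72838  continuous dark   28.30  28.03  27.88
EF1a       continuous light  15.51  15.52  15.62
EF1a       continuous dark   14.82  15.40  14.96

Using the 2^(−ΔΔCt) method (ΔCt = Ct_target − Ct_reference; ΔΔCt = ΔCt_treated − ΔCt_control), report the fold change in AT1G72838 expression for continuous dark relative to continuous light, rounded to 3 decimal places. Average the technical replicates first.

1.879

Mean Ct: AT1G72838 continuous light 29.470; AT1G72838 continuous dark 28.070; EF1a continuous light 15.550; EF1a continuous dark 15.060
ΔCt(continuous light) = 29.470 − 15.550 = 13.920
ΔCt(continuous dark) = 28.070 − 15.060 = 13.010
ΔΔCt = 13.010 − 13.920 = -0.910
Fold change = 2^(−(-0.910)) = 2^0.910 = 1.8790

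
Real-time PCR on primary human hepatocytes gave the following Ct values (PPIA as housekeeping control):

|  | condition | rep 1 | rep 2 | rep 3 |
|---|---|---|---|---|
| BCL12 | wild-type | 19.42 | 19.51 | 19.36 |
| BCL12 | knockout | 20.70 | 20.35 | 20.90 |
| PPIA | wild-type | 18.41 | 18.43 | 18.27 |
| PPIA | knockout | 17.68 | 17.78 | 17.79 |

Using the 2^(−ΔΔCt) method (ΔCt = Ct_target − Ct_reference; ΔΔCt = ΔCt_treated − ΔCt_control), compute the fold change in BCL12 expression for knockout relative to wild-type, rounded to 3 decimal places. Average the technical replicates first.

Mean Ct: BCL12 wild-type 19.430; BCL12 knockout 20.650; PPIA wild-type 18.370; PPIA knockout 17.750
ΔCt(wild-type) = 19.430 − 18.370 = 1.060
ΔCt(knockout) = 20.650 − 17.750 = 2.900
ΔΔCt = 2.900 − 1.060 = 1.840
Fold change = 2^(−1.840) = 0.2793

0.279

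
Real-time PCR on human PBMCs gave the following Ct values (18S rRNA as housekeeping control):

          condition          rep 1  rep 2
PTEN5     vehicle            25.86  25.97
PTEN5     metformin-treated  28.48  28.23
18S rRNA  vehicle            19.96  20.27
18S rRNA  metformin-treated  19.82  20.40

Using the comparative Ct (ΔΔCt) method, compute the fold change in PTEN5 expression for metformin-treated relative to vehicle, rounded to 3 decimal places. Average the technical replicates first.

0.184

Mean Ct: PTEN5 vehicle 25.915; PTEN5 metformin-treated 28.355; 18S rRNA vehicle 20.115; 18S rRNA metformin-treated 20.110
ΔCt(vehicle) = 25.915 − 20.115 = 5.800
ΔCt(metformin-treated) = 28.355 − 20.110 = 8.245
ΔΔCt = 8.245 − 5.800 = 2.445
Fold change = 2^(−2.445) = 0.1836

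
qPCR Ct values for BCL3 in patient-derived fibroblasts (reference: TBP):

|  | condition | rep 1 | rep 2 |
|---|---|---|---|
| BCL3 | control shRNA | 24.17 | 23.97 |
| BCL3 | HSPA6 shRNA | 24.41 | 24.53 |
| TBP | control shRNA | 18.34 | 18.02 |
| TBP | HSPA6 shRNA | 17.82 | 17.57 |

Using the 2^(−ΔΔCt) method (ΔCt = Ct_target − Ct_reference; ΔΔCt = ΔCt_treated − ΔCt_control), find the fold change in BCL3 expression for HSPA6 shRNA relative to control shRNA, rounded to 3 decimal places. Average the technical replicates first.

Mean Ct: BCL3 control shRNA 24.070; BCL3 HSPA6 shRNA 24.470; TBP control shRNA 18.180; TBP HSPA6 shRNA 17.695
ΔCt(control shRNA) = 24.070 − 18.180 = 5.890
ΔCt(HSPA6 shRNA) = 24.470 − 17.695 = 6.775
ΔΔCt = 6.775 − 5.890 = 0.885
Fold change = 2^(−0.885) = 0.5415

0.541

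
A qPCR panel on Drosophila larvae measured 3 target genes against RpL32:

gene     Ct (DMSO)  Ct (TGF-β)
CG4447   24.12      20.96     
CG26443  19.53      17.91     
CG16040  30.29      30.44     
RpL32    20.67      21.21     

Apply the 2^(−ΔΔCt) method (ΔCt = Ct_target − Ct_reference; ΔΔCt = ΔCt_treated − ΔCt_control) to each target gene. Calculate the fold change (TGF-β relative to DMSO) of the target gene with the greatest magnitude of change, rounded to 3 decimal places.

CG4447: ΔΔCt = (20.96−21.21) − (24.12−20.67) = -0.25 − 3.45 = -3.70; fold change = 2^3.70 = 12.996
CG26443: ΔΔCt = (17.91−21.21) − (19.53−20.67) = -3.30 − (-1.14) = -2.16; fold change = 2^2.16 = 4.469
CG16040: ΔΔCt = (30.44−21.21) − (30.29−20.67) = 9.23 − 9.62 = -0.39; fold change = 2^0.39 = 1.310
CG4447 has the largest |ΔΔCt| = 3.70.

12.996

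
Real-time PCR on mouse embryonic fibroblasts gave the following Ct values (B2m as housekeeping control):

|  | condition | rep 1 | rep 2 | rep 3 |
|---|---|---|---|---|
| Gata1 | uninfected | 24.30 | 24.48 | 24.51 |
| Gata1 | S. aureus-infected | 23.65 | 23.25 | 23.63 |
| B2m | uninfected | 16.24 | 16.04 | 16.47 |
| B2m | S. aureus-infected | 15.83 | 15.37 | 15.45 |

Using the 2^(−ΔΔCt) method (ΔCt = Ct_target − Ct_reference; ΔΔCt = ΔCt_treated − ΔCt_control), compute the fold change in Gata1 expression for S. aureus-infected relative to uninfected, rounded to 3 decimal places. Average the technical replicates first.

Mean Ct: Gata1 uninfected 24.430; Gata1 S. aureus-infected 23.510; B2m uninfected 16.250; B2m S. aureus-infected 15.550
ΔCt(uninfected) = 24.430 − 16.250 = 8.180
ΔCt(S. aureus-infected) = 23.510 − 15.550 = 7.960
ΔΔCt = 7.960 − 8.180 = -0.220
Fold change = 2^(−(-0.220)) = 2^0.220 = 1.1647

1.165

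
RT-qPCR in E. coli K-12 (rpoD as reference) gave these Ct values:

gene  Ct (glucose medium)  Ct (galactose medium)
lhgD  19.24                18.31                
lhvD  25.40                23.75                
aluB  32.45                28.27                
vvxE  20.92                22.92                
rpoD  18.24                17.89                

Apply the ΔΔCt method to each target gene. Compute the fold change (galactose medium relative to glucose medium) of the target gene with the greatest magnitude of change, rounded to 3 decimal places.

lhgD: ΔΔCt = (18.31−17.89) − (19.24−18.24) = 0.42 − 1.00 = -0.58; fold change = 2^0.58 = 1.495
lhvD: ΔΔCt = (23.75−17.89) − (25.40−18.24) = 5.86 − 7.16 = -1.30; fold change = 2^1.30 = 2.462
aluB: ΔΔCt = (28.27−17.89) − (32.45−18.24) = 10.38 − 14.21 = -3.83; fold change = 2^3.83 = 14.221
vvxE: ΔΔCt = (22.92−17.89) − (20.92−18.24) = 5.03 − 2.68 = 2.35; fold change = 2^-2.35 = 0.196
aluB has the largest |ΔΔCt| = 3.83.

14.221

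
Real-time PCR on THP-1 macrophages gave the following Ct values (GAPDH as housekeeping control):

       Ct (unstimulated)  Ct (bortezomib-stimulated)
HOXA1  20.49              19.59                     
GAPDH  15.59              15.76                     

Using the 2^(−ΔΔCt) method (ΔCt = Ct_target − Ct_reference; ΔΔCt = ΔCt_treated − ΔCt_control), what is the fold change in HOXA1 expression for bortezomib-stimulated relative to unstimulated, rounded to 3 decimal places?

2.099

ΔCt(unstimulated) = 20.490 − 15.590 = 4.900
ΔCt(bortezomib-stimulated) = 19.590 − 15.760 = 3.830
ΔΔCt = 3.830 − 4.900 = -1.070
Fold change = 2^(−(-1.070)) = 2^1.070 = 2.0994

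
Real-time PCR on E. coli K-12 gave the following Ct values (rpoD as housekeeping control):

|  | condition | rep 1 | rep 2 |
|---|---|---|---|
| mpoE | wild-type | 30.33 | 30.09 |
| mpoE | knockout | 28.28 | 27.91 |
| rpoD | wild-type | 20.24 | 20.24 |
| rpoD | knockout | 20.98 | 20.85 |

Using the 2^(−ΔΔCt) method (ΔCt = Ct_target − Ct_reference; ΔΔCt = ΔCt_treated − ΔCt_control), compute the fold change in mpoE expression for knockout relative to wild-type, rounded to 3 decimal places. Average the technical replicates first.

6.916

Mean Ct: mpoE wild-type 30.210; mpoE knockout 28.095; rpoD wild-type 20.240; rpoD knockout 20.915
ΔCt(wild-type) = 30.210 − 20.240 = 9.970
ΔCt(knockout) = 28.095 − 20.915 = 7.180
ΔΔCt = 7.180 − 9.970 = -2.790
Fold change = 2^(−(-2.790)) = 2^2.790 = 6.9163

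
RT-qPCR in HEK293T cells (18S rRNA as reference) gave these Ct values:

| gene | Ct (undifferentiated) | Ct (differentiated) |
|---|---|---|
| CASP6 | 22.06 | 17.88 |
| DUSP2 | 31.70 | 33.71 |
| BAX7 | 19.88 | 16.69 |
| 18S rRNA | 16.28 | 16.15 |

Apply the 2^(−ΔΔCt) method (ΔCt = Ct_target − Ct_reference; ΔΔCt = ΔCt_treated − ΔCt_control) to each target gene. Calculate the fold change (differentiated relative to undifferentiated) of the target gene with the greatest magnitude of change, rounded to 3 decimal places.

16.564

CASP6: ΔΔCt = (17.88−16.15) − (22.06−16.28) = 1.73 − 5.78 = -4.05; fold change = 2^4.05 = 16.564
DUSP2: ΔΔCt = (33.71−16.15) − (31.70−16.28) = 17.56 − 15.42 = 2.14; fold change = 2^-2.14 = 0.227
BAX7: ΔΔCt = (16.69−16.15) − (19.88−16.28) = 0.54 − 3.60 = -3.06; fold change = 2^3.06 = 8.340
CASP6 has the largest |ΔΔCt| = 4.05.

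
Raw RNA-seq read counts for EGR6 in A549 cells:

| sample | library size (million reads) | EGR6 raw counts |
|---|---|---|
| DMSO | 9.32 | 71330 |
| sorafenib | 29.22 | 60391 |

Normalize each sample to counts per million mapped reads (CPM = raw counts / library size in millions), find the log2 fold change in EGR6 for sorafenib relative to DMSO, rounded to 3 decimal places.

-1.889

CPM(DMSO) = 71330 / 9.32 = 7653.4335
CPM(sorafenib) = 60391 / 29.22 = 2066.7693
Fold change = 2066.7693 / 7653.4335 = 0.27004
log2(0.27004) = -1.8887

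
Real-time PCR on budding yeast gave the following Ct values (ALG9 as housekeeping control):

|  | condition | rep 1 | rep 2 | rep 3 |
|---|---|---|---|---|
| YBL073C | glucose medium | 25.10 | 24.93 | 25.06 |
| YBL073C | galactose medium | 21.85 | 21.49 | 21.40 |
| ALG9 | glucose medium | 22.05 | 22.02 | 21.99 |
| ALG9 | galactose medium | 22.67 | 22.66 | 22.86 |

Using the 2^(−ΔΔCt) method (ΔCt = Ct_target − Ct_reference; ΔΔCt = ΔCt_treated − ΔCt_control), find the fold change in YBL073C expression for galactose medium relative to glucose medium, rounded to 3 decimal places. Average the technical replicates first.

17.877

Mean Ct: YBL073C glucose medium 25.030; YBL073C galactose medium 21.580; ALG9 glucose medium 22.020; ALG9 galactose medium 22.730
ΔCt(glucose medium) = 25.030 − 22.020 = 3.010
ΔCt(galactose medium) = 21.580 − 22.730 = -1.150
ΔΔCt = -1.150 − 3.010 = -4.160
Fold change = 2^(−(-4.160)) = 2^4.160 = 17.8766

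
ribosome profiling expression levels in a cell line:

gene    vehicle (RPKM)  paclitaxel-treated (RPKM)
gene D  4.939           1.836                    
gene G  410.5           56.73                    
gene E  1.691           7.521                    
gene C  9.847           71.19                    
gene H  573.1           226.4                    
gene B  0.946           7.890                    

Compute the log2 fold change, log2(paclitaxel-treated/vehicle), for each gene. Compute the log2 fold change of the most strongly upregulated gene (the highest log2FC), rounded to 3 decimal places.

log2(1.836/4.939) = -1.428  (gene D)
log2(56.73/410.5) = -2.855  (gene G)
log2(7.521/1.691) = 2.153  (gene E)
log2(71.19/9.847) = 2.854  (gene C)
log2(226.4/573.1) = -1.340  (gene H)
log2(7.890/0.946) = 3.060  (gene B)
gene B is most strongly upregulated.

3.060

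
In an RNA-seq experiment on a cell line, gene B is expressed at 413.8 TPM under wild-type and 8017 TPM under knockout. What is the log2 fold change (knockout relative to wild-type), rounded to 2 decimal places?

Fold change = 8017 / 413.8 = 19.3741
log2(19.3741) = 4.276

4.28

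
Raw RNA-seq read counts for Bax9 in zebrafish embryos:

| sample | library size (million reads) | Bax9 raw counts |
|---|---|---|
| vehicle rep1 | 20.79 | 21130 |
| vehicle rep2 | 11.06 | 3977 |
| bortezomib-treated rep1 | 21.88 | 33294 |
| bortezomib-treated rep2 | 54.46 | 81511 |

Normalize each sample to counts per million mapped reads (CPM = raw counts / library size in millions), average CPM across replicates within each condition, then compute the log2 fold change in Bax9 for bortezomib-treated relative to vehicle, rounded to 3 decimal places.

CPM(vehicle rep1) = 21130 / 20.79 = 1016.3540
CPM(vehicle rep2) = 3977 / 11.06 = 359.5841
CPM(bortezomib-treated rep1) = 33294 / 21.88 = 1521.6636
CPM(bortezomib-treated rep2) = 81511 / 54.46 = 1496.7132
mean CPM(vehicle) = 687.9691; mean CPM(bortezomib-treated) = 1509.1884
Fold change = 1509.1884 / 687.9691 = 2.19369
log2(2.19369) = 1.1334

1.133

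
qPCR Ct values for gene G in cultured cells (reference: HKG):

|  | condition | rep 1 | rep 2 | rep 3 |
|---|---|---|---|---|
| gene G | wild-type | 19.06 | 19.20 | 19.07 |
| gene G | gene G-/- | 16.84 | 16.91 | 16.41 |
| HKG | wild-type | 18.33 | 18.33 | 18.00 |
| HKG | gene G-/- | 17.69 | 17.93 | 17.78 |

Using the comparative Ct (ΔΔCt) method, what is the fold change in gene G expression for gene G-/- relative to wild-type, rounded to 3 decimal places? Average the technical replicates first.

3.918

Mean Ct: gene G wild-type 19.110; gene G gene G-/- 16.720; HKG wild-type 18.220; HKG gene G-/- 17.800
ΔCt(wild-type) = 19.110 − 18.220 = 0.890
ΔCt(gene G-/-) = 16.720 − 17.800 = -1.080
ΔΔCt = -1.080 − 0.890 = -1.970
Fold change = 2^(−(-1.970)) = 2^1.970 = 3.9177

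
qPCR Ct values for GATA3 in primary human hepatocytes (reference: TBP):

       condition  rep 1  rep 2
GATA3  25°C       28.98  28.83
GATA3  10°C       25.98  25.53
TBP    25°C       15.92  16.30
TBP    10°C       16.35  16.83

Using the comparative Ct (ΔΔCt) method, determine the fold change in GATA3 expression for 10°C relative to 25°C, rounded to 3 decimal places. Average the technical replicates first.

Mean Ct: GATA3 25°C 28.905; GATA3 10°C 25.755; TBP 25°C 16.110; TBP 10°C 16.590
ΔCt(25°C) = 28.905 − 16.110 = 12.795
ΔCt(10°C) = 25.755 − 16.590 = 9.165
ΔΔCt = 9.165 − 12.795 = -3.630
Fold change = 2^(−(-3.630)) = 2^3.630 = 12.3805

12.381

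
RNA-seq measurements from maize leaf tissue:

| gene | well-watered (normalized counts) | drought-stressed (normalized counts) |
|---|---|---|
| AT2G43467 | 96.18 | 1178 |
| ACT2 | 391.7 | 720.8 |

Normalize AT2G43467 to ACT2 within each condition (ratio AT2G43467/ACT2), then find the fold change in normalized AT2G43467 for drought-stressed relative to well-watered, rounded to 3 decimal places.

6.656

AT2G43467/ACT2 (well-watered) = 96.18 / 391.7 = 0.24555
AT2G43467/ACT2 (drought-stressed) = 1178 / 720.8 = 1.6343
Fold change = 1.6343 / 0.24555 = 6.6558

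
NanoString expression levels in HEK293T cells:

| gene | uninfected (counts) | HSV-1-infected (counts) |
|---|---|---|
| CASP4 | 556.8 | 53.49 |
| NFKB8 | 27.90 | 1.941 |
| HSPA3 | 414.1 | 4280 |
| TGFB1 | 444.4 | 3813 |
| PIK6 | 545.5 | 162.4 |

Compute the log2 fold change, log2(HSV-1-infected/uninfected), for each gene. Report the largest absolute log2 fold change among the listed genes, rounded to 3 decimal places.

3.845

log2(53.49/556.8) = -3.380  (CASP4)
log2(1.941/27.90) = -3.845  (NFKB8)
log2(4280/414.1) = 3.370  (HSPA3)
log2(3813/444.4) = 3.101  (TGFB1)
log2(162.4/545.5) = -1.748  (PIK6)
The largest magnitude belongs to NFKB8.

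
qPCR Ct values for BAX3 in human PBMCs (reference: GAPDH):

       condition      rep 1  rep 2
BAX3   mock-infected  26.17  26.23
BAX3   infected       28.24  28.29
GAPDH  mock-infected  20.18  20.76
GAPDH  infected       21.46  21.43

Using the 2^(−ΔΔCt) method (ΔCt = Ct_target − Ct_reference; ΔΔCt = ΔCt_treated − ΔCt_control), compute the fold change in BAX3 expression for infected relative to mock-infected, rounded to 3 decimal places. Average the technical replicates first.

Mean Ct: BAX3 mock-infected 26.200; BAX3 infected 28.265; GAPDH mock-infected 20.470; GAPDH infected 21.445
ΔCt(mock-infected) = 26.200 − 20.470 = 5.730
ΔCt(infected) = 28.265 − 21.445 = 6.820
ΔΔCt = 6.820 − 5.730 = 1.090
Fold change = 2^(−1.090) = 0.4698

0.470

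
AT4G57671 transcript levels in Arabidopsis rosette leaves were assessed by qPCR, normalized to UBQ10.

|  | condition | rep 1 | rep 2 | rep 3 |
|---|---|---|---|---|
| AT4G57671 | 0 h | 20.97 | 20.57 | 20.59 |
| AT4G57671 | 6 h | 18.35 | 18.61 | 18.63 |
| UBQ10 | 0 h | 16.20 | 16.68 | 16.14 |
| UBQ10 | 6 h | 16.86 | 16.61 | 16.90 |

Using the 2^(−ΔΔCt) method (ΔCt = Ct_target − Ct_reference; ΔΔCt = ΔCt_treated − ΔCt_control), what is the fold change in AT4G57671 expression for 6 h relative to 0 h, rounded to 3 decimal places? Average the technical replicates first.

Mean Ct: AT4G57671 0 h 20.710; AT4G57671 6 h 18.530; UBQ10 0 h 16.340; UBQ10 6 h 16.790
ΔCt(0 h) = 20.710 − 16.340 = 4.370
ΔCt(6 h) = 18.530 − 16.790 = 1.740
ΔΔCt = 1.740 − 4.370 = -2.630
Fold change = 2^(−(-2.630)) = 2^2.630 = 6.1903

6.190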